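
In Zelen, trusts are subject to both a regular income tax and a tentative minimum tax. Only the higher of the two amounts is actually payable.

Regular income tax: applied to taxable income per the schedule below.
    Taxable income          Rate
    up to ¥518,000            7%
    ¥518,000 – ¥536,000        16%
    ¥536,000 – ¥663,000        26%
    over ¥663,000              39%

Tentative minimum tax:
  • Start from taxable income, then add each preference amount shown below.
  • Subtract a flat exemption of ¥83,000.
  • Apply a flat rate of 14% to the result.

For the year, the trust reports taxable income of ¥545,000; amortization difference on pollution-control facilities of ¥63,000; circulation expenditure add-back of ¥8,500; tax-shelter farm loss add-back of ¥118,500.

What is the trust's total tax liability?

¥91,280

Tentative minimum tax:
  Adjusted income: ¥545,000 + ¥63,000 + ¥8,500 + ¥118,500 = ¥735,000
  Less exemption ¥83,000 → base ¥652,000
  ¥652,000 × 14% = ¥91,280

Regular income tax:
  ¥518,000 × 7% = ¥36,260
  ¥18,000 × 16% = ¥2,880
  ¥9,000 × 26% = ¥2,340
  → ¥41,480

¥91,280 > ¥41,480, so the tentative minimum tax is the binding amount.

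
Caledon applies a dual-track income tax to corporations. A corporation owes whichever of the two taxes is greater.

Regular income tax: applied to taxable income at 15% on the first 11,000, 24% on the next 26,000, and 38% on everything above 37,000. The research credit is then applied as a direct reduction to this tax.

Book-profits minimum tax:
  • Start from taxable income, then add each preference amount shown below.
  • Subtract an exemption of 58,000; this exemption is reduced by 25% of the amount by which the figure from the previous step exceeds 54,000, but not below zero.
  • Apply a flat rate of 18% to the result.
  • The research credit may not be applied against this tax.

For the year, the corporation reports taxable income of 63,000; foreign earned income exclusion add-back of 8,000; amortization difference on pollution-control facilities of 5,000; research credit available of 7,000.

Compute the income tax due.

Regular income tax:
  11,000 × 15% = 1,650
  26,000 × 24% = 6,240
  26,000 × 38% = 9,880
  → 17,770
  Less research credit 7,000 → 10,770

Book-profits minimum tax:
  Adjusted income: 63,000 + 8,000 + 5,000 = 76,000
  Exemption: 58,000 − 25% × (76,000 − 54,000) = 58,000 − 5,500 = 52,500
  Base: 76,000 − 52,500 = 23,500
  23,500 × 18% = 4,230

10,770 > 4,230, so the regular income tax governs.

10,770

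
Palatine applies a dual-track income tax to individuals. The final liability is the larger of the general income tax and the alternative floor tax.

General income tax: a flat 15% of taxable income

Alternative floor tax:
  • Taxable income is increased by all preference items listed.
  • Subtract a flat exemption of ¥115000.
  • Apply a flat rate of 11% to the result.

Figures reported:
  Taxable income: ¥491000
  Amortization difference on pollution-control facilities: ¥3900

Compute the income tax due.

Alternative floor tax:
  Adjusted income: ¥491000 + ¥3900 = ¥494900
  Less exemption ¥115000 → base ¥379900
  ¥379900 × 11% = ¥41789

General income tax:
  ¥491000 × 15% = ¥73650

¥73650 > ¥41789, so the general income tax governs.

¥73650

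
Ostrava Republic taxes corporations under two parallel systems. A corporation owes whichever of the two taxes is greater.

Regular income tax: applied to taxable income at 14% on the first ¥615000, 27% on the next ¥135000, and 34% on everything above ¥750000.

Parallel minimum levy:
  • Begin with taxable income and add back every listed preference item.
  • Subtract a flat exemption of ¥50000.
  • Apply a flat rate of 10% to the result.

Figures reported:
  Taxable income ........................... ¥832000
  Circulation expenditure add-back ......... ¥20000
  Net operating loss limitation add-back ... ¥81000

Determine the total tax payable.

¥150430

Parallel minimum levy:
  Adjusted income: ¥832000 + ¥20000 + ¥81000 = ¥933000
  Less exemption ¥50000 → base ¥883000
  ¥883000 × 10% = ¥88300

Regular income tax:
  ¥615000 × 14% = ¥86100
  ¥135000 × 27% = ¥36450
  ¥82000 × 34% = ¥27880
  → ¥150430

¥150430 > ¥88300, so the regular income tax governs.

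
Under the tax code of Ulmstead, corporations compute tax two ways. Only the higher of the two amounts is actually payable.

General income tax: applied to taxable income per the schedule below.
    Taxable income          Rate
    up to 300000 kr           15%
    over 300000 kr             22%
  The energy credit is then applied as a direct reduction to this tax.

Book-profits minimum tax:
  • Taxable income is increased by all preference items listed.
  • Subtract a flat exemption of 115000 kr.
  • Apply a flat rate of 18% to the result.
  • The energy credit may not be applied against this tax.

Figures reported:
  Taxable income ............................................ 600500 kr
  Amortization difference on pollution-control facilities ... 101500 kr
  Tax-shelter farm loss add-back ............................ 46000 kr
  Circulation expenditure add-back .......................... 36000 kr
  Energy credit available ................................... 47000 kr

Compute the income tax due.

General income tax:
  300000 kr × 15% = 45000 kr
  300500 kr × 22% = 66110 kr
  → 111110 kr
  Less energy credit 47000 kr → 64110 kr

Book-profits minimum tax:
  Adjusted income: 600500 kr + 101500 kr + 46000 kr + 36000 kr = 784000 kr
  Less exemption 115000 kr → base 669000 kr
  669000 kr × 18% = 120420 kr

120420 kr > 64110 kr, so the book-profits minimum tax is the binding amount.

120420 kr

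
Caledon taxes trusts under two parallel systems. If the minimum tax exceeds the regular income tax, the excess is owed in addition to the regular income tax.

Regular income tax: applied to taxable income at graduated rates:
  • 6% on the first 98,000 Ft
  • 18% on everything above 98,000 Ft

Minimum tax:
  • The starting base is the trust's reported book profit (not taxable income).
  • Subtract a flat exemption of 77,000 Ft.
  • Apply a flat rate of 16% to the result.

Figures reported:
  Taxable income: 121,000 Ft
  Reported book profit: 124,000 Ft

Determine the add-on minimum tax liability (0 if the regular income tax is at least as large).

Minimum tax:
  Base (reported book profit): 124,000 Ft
  Less exemption 77,000 Ft → base 47,000 Ft
  47,000 Ft × 16% = 7,520 Ft

Regular income tax:
  98,000 Ft × 6% = 5,880 Ft
  23,000 Ft × 18% = 4,140 Ft
  → 10,020 Ft

7,520 Ft ≤ 10,020 Ft, so no add-on is due.

0 Ft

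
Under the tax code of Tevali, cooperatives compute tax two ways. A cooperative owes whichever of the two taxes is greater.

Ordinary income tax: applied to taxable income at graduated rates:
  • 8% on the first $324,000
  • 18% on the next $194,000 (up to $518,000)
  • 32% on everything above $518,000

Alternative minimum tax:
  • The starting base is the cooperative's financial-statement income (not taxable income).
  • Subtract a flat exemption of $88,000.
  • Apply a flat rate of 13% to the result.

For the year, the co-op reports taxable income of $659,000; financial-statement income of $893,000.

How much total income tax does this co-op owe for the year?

$105,960

Alternative minimum tax:
  Base (financial-statement income): $893,000
  Less exemption $88,000 → base $805,000
  $805,000 × 13% = $104,650

Ordinary income tax:
  $324,000 × 8% = $25,920
  $194,000 × 18% = $34,920
  $141,000 × 32% = $45,120
  → $105,960

$105,960 > $104,650, so the ordinary income tax governs.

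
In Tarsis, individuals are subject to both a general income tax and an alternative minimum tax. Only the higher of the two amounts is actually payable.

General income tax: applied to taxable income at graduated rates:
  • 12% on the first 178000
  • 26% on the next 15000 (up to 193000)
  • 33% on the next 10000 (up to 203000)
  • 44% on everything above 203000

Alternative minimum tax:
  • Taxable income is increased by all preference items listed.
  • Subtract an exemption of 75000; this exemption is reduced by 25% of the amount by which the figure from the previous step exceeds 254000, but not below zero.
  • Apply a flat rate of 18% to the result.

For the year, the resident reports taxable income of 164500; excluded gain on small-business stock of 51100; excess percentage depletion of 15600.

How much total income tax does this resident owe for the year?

Alternative minimum tax:
  Adjusted income: 164500 + 51100 + 15600 = 231200
  Exemption: 231200 ≤ 254000, so full 75000 applies
  Base: 231200 − 75000 = 156200
  156200 × 18% = 28116

General income tax:
  164500 × 12% = 19740

28116 > 19740, so the alternative minimum tax is the binding amount.

28116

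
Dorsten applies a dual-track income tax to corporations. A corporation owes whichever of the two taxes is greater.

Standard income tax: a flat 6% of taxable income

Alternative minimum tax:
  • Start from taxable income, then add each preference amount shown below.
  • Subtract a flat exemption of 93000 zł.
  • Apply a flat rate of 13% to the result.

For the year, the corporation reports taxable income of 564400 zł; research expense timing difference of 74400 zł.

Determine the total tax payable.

Standard income tax:
  564400 zł × 6% = 33864 zł

Alternative minimum tax:
  Adjusted income: 564400 zł + 74400 zł = 638800 zł
  Less exemption 93000 zł → base 545800 zł
  545800 zł × 13% = 70954 zł

70954 zł > 33864 zł, so the alternative minimum tax is the binding amount.

70954 zł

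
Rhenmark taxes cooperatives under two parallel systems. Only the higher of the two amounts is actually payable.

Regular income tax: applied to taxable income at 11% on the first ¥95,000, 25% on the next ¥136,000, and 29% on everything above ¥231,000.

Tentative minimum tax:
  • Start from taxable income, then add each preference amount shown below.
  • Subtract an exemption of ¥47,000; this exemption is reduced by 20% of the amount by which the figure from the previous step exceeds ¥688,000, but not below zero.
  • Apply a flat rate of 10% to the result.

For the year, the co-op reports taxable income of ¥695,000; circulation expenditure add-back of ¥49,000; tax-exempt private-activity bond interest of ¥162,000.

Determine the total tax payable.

¥179,010

Regular income tax:
  ¥95,000 × 11% = ¥10,450
  ¥136,000 × 25% = ¥34,000
  ¥464,000 × 29% = ¥134,560
  → ¥179,010

Tentative minimum tax:
  Adjusted income: ¥695,000 + ¥49,000 + ¥162,000 = ¥906,000
  Exemption: ¥47,000 − 20% × (¥906,000 − ¥688,000) = ¥47,000 − ¥43,600 = ¥3,400
  Base: ¥906,000 − ¥3,400 = ¥902,600
  ¥902,600 × 10% = ¥90,260

¥179,010 > ¥90,260, so the regular income tax governs.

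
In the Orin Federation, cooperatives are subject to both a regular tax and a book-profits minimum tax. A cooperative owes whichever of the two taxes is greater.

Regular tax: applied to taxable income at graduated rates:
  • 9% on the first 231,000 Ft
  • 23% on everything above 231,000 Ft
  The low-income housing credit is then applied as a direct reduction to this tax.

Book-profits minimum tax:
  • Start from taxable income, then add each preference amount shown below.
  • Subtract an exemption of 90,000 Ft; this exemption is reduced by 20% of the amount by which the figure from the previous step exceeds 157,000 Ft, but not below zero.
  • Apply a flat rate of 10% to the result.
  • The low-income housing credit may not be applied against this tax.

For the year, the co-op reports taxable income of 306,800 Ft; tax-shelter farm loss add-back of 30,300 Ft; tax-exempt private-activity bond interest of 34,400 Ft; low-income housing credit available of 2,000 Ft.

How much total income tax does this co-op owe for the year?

Book-profits minimum tax:
  Adjusted income: 306,800 Ft + 30,300 Ft + 34,400 Ft = 371,500 Ft
  Exemption: 90,000 Ft − 20% × (371,500 Ft − 157,000 Ft) = 90,000 Ft − 42,900 Ft = 47,100 Ft
  Base: 371,500 Ft − 47,100 Ft = 324,400 Ft
  324,400 Ft × 10% = 32,440 Ft

Regular tax:
  231,000 Ft × 9% = 20,790 Ft
  75,800 Ft × 23% = 17,434 Ft
  → 38,224 Ft
  Less low-income housing credit 2,000 Ft → 36,224 Ft

36,224 Ft > 32,440 Ft, so the regular tax governs.

36,224 Ft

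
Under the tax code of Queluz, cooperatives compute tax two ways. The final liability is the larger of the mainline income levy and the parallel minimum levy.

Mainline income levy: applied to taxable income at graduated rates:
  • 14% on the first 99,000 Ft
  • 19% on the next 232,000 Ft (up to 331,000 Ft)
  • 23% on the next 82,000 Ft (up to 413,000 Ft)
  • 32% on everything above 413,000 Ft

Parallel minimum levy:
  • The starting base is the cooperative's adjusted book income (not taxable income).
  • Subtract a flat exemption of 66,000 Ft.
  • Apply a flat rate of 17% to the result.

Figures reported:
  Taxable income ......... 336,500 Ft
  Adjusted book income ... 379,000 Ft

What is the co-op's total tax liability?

59,205 Ft

Parallel minimum levy:
  Base (adjusted book income): 379,000 Ft
  Less exemption 66,000 Ft → base 313,000 Ft
  313,000 Ft × 17% = 53,210 Ft

Mainline income levy:
  99,000 Ft × 14% = 13,860 Ft
  232,000 Ft × 19% = 44,080 Ft
  5,500 Ft × 23% = 1,265 Ft
  → 59,205 Ft

59,205 Ft > 53,210 Ft, so the mainline income levy governs.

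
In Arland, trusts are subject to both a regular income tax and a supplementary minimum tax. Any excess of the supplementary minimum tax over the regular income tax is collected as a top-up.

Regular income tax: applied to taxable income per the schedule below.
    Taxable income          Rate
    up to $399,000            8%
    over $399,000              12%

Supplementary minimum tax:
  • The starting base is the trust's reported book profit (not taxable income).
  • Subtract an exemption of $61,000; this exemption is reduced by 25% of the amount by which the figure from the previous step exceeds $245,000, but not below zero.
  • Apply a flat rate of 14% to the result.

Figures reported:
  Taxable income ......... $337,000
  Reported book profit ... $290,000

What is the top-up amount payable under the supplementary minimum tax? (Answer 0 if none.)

Regular income tax:
  $337,000 × 8% = $26,960

Supplementary minimum tax:
  Base (reported book profit): $290,000
  Exemption: $61,000 − 25% × ($290,000 − $245,000) = $61,000 − $11,250 = $49,750
  Base: $290,000 − $49,750 = $240,250
  $240,250 × 14% = $33,635

Excess of supplementary minimum tax over regular income tax: $33,635 − $26,960 = $6,675.

$6,675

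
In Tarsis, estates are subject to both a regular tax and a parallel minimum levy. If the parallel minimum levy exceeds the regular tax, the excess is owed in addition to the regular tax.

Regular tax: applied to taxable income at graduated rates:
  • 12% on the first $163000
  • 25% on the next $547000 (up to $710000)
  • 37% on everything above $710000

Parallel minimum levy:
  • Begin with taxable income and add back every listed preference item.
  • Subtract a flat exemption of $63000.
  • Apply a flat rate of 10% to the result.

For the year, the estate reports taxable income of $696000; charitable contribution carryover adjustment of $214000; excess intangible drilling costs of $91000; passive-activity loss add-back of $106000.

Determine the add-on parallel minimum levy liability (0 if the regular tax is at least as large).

Regular tax:
  $163000 × 12% = $19560
  $533000 × 25% = $133250
  → $152810

Parallel minimum levy:
  Adjusted income: $696000 + $214000 + $91000 + $106000 = $1107000
  Less exemption $63000 → base $1044000
  $1044000 × 10% = $104400

$104400 ≤ $152810, so no add-on is due.

$0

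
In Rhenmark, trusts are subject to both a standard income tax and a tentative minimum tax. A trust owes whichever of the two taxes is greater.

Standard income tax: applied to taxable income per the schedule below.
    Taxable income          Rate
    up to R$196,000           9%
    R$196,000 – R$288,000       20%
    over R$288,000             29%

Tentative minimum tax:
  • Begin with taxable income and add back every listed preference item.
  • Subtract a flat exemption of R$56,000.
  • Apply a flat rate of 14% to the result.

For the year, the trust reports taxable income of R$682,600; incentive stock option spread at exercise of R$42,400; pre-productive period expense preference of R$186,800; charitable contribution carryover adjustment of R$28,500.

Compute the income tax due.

R$150,474

Tentative minimum tax:
  Adjusted income: R$682,600 + R$42,400 + R$186,800 + R$28,500 = R$940,300
  Less exemption R$56,000 → base R$884,300
  R$884,300 × 14% = R$123,802

Standard income tax:
  R$196,000 × 9% = R$17,640
  R$92,000 × 20% = R$18,400
  R$394,600 × 29% = R$114,434
  → R$150,474

R$150,474 > R$123,802, so the standard income tax governs.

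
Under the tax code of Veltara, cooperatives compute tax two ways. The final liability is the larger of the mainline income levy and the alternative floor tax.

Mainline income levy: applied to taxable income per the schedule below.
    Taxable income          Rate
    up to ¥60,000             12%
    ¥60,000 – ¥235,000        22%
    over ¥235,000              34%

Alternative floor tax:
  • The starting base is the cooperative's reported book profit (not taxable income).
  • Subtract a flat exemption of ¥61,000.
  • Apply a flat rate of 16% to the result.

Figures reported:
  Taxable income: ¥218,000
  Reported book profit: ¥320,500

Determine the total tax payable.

Mainline income levy:
  ¥60,000 × 12% = ¥7,200
  ¥158,000 × 22% = ¥34,760
  → ¥41,960

Alternative floor tax:
  Base (reported book profit): ¥320,500
  Less exemption ¥61,000 → base ¥259,500
  ¥259,500 × 16% = ¥41,520

¥41,960 > ¥41,520, so the mainline income levy governs.

¥41,960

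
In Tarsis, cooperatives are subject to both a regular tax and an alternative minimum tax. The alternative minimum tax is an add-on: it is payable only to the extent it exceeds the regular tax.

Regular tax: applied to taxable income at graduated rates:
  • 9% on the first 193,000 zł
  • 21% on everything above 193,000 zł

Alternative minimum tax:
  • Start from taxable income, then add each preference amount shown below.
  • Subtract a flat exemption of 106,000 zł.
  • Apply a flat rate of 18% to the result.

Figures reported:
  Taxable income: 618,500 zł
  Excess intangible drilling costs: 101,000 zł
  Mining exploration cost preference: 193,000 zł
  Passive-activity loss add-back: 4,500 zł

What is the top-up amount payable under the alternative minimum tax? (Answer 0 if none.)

Alternative minimum tax:
  Adjusted income: 618,500 zł + 101,000 zł + 193,000 zł + 4,500 zł = 917,000 zł
  Less exemption 106,000 zł → base 811,000 zł
  811,000 zł × 18% = 145,980 zł

Regular tax:
  193,000 zł × 9% = 17,370 zł
  425,500 zł × 21% = 89,355 zł
  → 106,725 zł

Excess of alternative minimum tax over regular tax: 145,980 zł − 106,725 zł = 39,255 zł.

39,255 zł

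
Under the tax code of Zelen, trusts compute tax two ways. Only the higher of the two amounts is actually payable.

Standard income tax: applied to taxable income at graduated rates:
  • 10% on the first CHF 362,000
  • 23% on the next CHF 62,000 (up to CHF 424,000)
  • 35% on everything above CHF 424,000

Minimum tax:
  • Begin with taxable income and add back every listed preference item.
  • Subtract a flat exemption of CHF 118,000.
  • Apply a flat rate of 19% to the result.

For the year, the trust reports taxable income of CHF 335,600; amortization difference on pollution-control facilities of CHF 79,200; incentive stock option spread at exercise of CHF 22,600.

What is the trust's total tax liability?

CHF 60,686

Standard income tax:
  CHF 335,600 × 10% = CHF 33,560

Minimum tax:
  Adjusted income: CHF 335,600 + CHF 79,200 + CHF 22,600 = CHF 437,400
  Less exemption CHF 118,000 → base CHF 319,400
  CHF 319,400 × 19% = CHF 60,686

CHF 60,686 > CHF 33,560, so the minimum tax is the binding amount.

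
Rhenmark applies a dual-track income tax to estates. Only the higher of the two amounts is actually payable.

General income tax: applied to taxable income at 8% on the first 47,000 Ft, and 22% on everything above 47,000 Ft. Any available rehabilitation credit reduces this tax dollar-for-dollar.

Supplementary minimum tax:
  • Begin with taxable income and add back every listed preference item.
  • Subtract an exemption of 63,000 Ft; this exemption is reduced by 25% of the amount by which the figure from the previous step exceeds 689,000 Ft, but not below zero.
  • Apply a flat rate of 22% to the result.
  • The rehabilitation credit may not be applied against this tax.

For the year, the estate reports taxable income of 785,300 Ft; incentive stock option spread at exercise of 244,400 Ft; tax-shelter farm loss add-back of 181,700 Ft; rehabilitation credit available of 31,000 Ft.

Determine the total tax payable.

Supplementary minimum tax:
  Adjusted income: 785,300 Ft + 244,400 Ft + 181,700 Ft = 1,211,400 Ft
  Exemption: 25% × (1,211,400 Ft − 689,000 Ft) = 130,600 Ft ≥ 63,000 Ft, so the exemption is fully phased out
  Base: 1,211,400 Ft − 0 Ft = 1,211,400 Ft
  1,211,400 Ft × 22% = 266,508 Ft

General income tax:
  47,000 Ft × 8% = 3,760 Ft
  738,300 Ft × 22% = 162,426 Ft
  → 166,186 Ft
  Less rehabilitation credit 31,000 Ft → 135,186 Ft

266,508 Ft > 135,186 Ft, so the supplementary minimum tax is the binding amount.

266,508 Ft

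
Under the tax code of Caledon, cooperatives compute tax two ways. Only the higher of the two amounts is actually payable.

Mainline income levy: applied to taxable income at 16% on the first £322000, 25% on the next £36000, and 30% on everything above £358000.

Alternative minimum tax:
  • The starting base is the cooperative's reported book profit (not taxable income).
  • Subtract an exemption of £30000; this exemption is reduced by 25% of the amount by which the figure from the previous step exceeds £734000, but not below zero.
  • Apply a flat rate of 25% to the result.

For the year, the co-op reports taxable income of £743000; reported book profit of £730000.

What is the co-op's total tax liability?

Mainline income levy:
  £322000 × 16% = £51520
  £36000 × 25% = £9000
  £385000 × 30% = £115500
  → £176020

Alternative minimum tax:
  Base (reported book profit): £730000
  Exemption: £730000 ≤ £734000, so full £30000 applies
  Base: £730000 − £30000 = £700000
  £700000 × 25% = £175000

£176020 > £175000, so the mainline income levy governs.

£176020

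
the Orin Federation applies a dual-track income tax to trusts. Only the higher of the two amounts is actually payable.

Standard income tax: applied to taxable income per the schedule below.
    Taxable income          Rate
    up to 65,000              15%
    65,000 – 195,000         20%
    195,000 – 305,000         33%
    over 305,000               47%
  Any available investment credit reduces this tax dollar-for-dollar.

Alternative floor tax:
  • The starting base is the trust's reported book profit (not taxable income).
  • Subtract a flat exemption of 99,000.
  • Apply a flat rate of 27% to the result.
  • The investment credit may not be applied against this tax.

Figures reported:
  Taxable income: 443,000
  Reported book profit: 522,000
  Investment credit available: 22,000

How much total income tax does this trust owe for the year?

Alternative floor tax:
  Base (reported book profit): 522,000
  Less exemption 99,000 → base 423,000
  423,000 × 27% = 114,210

Standard income tax:
  65,000 × 15% = 9,750
  130,000 × 20% = 26,000
  110,000 × 33% = 36,300
  138,000 × 47% = 64,860
  → 136,910
  Less investment credit 22,000 → 114,910

114,910 > 114,210, so the standard income tax governs.

114,910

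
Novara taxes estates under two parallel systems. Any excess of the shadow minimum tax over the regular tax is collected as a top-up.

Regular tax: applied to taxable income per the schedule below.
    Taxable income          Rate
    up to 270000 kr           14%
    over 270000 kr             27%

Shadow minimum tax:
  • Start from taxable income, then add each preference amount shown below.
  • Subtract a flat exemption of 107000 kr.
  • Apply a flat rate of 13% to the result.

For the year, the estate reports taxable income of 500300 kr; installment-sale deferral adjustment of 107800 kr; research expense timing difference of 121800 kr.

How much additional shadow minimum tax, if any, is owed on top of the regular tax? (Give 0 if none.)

0 kr

Regular tax:
  270000 kr × 14% = 37800 kr
  230300 kr × 27% = 62181 kr
  → 99981 kr

Shadow minimum tax:
  Adjusted income: 500300 kr + 107800 kr + 121800 kr = 729900 kr
  Less exemption 107000 kr → base 622900 kr
  622900 kr × 13% = 80977 kr

80977 kr ≤ 99981 kr, so no add-on is due.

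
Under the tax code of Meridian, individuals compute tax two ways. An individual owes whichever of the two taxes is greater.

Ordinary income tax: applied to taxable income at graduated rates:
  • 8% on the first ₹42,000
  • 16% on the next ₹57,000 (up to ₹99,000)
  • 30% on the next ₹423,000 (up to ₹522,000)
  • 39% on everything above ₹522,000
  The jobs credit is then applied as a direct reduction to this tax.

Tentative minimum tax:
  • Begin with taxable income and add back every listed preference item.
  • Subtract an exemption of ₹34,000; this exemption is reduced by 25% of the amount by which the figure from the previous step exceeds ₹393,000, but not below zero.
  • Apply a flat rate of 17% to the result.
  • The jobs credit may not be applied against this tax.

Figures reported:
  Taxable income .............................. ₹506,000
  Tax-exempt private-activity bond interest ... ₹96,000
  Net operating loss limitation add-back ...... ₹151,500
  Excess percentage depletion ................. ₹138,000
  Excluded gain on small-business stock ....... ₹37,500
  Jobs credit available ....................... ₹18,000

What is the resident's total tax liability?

Ordinary income tax:
  ₹42,000 × 8% = ₹3,360
  ₹57,000 × 16% = ₹9,120
  ₹407,000 × 30% = ₹122,100
  → ₹134,580
  Less jobs credit ₹18,000 → ₹116,580

Tentative minimum tax:
  Adjusted income: ₹506,000 + ₹96,000 + ₹151,500 + ₹138,000 + ₹37,500 = ₹929,000
  Exemption: 25% × (₹929,000 − ₹393,000) = ₹134,000 ≥ ₹34,000, so the exemption is fully phased out
  Base: ₹929,000 − ₹0 = ₹929,000
  ₹929,000 × 17% = ₹157,930

₹157,930 > ₹116,580, so the tentative minimum tax is the binding amount.

₹157,930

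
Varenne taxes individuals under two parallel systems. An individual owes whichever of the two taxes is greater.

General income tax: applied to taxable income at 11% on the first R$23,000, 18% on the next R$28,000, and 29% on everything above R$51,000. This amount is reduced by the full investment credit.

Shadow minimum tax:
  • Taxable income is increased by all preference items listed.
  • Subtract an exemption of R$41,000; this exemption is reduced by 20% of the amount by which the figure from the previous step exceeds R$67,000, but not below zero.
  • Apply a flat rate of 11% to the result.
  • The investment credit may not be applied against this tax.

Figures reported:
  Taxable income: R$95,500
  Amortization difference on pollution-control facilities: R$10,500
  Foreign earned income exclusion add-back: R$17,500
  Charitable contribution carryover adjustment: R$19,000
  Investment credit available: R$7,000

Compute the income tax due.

Shadow minimum tax:
  Adjusted income: R$95,500 + R$10,500 + R$17,500 + R$19,000 = R$142,500
  Exemption: R$41,000 − 20% × (R$142,500 − R$67,000) = R$41,000 − R$15,100 = R$25,900
  Base: R$142,500 − R$25,900 = R$116,600
  R$116,600 × 11% = R$12,826

General income tax:
  R$23,000 × 11% = R$2,530
  R$28,000 × 18% = R$5,040
  R$44,500 × 29% = R$12,905
  → R$20,475
  Less investment credit R$7,000 → R$13,475

R$13,475 > R$12,826, so the general income tax governs.

R$13,475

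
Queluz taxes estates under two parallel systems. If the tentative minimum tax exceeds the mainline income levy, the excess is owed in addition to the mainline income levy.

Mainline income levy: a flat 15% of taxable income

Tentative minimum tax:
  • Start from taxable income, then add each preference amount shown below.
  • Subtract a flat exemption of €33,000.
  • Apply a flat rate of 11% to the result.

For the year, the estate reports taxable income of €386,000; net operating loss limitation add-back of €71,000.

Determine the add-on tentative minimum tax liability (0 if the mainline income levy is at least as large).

€0

Mainline income levy:
  €386,000 × 15% = €57,900

Tentative minimum tax:
  Adjusted income: €386,000 + €71,000 = €457,000
  Less exemption €33,000 → base €424,000
  €424,000 × 11% = €46,640

€46,640 ≤ €57,900, so no add-on is due.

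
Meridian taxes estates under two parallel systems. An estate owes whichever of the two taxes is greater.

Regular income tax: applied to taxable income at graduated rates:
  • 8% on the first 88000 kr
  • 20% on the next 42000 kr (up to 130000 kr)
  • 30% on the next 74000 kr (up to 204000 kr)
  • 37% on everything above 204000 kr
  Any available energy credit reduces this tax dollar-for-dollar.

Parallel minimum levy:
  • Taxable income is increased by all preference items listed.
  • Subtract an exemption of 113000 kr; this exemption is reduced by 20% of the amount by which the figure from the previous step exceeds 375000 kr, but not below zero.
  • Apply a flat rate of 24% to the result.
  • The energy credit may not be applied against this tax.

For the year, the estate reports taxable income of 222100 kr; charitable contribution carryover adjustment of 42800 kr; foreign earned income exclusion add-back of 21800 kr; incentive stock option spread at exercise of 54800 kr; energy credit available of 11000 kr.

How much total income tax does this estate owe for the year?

54840 kr

Parallel minimum levy:
  Adjusted income: 222100 kr + 42800 kr + 21800 kr + 54800 kr = 341500 kr
  Exemption: 341500 kr ≤ 375000 kr, so full 113000 kr applies
  Base: 341500 kr − 113000 kr = 228500 kr
  228500 kr × 24% = 54840 kr

Regular income tax:
  88000 kr × 8% = 7040 kr
  42000 kr × 20% = 8400 kr
  74000 kr × 30% = 22200 kr
  18100 kr × 37% = 6697 kr
  → 44337 kr
  Less energy credit 11000 kr → 33337 kr

54840 kr > 33337 kr, so the parallel minimum levy is the binding amount.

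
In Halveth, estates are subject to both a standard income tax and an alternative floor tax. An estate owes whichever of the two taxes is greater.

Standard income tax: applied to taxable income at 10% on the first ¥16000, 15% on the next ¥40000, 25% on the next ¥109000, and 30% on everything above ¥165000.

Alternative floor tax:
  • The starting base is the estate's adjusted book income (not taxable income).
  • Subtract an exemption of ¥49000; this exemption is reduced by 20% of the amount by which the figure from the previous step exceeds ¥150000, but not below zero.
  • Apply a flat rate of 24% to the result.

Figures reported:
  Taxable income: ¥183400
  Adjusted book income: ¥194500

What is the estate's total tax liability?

Standard income tax:
  ¥16000 × 10% = ¥1600
  ¥40000 × 15% = ¥6000
  ¥109000 × 25% = ¥27250
  ¥18400 × 30% = ¥5520
  → ¥40370

Alternative floor tax:
  Base (adjusted book income): ¥194500
  Exemption: ¥49000 − 20% × (¥194500 − ¥150000) = ¥49000 − ¥8900 = ¥40100
  Base: ¥194500 − ¥40100 = ¥154400
  ¥154400 × 24% = ¥37056

¥40370 > ¥37056, so the standard income tax governs.

¥40370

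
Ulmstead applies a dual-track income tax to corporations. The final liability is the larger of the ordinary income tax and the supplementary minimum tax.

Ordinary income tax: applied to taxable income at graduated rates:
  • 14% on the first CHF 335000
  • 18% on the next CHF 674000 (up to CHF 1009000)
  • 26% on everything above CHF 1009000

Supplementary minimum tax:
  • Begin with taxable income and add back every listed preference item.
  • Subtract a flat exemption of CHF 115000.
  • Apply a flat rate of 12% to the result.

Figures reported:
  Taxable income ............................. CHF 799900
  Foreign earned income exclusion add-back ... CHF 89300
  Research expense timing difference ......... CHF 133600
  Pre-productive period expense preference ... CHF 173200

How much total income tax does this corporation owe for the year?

CHF 130582

Ordinary income tax:
  CHF 335000 × 14% = CHF 46900
  CHF 464900 × 18% = CHF 83682
  → CHF 130582

Supplementary minimum tax:
  Adjusted income: CHF 799900 + CHF 89300 + CHF 133600 + CHF 173200 = CHF 1196000
  Less exemption CHF 115000 → base CHF 1081000
  CHF 1081000 × 12% = CHF 129720

CHF 130582 > CHF 129720, so the ordinary income tax governs.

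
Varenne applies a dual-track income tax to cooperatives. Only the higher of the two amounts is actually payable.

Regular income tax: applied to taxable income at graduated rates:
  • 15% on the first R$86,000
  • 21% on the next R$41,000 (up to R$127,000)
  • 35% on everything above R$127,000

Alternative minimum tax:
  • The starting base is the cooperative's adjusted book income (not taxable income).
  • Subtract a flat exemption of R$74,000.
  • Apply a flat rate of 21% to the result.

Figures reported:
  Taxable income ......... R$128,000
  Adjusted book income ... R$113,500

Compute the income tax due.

Regular income tax:
  R$86,000 × 15% = R$12,900
  R$41,000 × 21% = R$8,610
  R$1,000 × 35% = R$350
  → R$21,860

Alternative minimum tax:
  Base (adjusted book income): R$113,500
  Less exemption R$74,000 → base R$39,500
  R$39,500 × 21% = R$8,295

R$21,860 > R$8,295, so the regular income tax governs.

R$21,860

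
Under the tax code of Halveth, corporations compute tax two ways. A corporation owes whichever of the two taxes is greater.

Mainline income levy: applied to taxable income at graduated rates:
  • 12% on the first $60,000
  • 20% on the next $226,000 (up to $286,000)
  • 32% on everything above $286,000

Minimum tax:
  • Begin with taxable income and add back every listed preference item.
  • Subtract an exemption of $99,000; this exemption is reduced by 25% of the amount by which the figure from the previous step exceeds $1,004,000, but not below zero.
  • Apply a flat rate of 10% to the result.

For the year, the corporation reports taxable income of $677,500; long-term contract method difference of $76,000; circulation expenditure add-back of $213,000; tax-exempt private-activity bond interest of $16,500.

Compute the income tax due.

Minimum tax:
  Adjusted income: $677,500 + $76,000 + $213,000 + $16,500 = $983,000
  Exemption: $983,000 ≤ $1,004,000, so full $99,000 applies
  Base: $983,000 − $99,000 = $884,000
  $884,000 × 10% = $88,400

Mainline income levy:
  $60,000 × 12% = $7,200
  $226,000 × 20% = $45,200
  $391,500 × 32% = $125,280
  → $177,680

$177,680 > $88,400, so the mainline income levy governs.

$177,680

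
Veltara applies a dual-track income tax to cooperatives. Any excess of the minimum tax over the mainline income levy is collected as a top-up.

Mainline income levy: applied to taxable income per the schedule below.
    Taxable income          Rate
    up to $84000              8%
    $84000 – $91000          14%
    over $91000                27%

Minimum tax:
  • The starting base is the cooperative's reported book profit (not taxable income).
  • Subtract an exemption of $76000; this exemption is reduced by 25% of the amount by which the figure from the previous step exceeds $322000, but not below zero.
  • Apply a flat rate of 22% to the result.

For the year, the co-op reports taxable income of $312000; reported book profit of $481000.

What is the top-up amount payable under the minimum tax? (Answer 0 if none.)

$30475

Minimum tax:
  Base (reported book profit): $481000
  Exemption: $76000 − 25% × ($481000 − $322000) = $76000 − $39750 = $36250
  Base: $481000 − $36250 = $444750
  $444750 × 22% = $97845

Mainline income levy:
  $84000 × 8% = $6720
  $7000 × 14% = $980
  $221000 × 27% = $59670
  → $67370

Excess of minimum tax over mainline income levy: $97845 − $67370 = $30475.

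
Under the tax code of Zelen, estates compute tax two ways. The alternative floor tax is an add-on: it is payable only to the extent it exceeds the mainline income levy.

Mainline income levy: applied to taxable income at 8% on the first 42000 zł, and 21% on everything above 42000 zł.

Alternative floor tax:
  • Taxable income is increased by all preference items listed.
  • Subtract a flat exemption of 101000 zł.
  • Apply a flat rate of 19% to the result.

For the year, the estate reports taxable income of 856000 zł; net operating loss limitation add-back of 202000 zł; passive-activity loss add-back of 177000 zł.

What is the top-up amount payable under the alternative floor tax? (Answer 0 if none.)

Alternative floor tax:
  Adjusted income: 856000 zł + 202000 zł + 177000 zł = 1235000 zł
  Less exemption 101000 zł → base 1134000 zł
  1134000 zł × 19% = 215460 zł

Mainline income levy:
  42000 zł × 8% = 3360 zł
  814000 zł × 21% = 170940 zł
  → 174300 zł

Excess of alternative floor tax over mainline income levy: 215460 zł − 174300 zł = 41160 zł.

41160 zł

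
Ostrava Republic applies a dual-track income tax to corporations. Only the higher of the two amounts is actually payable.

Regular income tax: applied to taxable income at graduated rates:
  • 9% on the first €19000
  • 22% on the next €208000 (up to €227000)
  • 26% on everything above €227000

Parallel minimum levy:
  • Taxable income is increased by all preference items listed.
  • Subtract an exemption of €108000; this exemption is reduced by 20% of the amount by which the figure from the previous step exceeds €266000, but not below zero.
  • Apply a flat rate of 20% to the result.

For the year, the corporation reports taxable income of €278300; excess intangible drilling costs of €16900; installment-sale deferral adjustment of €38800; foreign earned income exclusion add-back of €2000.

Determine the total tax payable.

Parallel minimum levy:
  Adjusted income: €278300 + €16900 + €38800 + €2000 = €336000
  Exemption: €108000 − 20% × (€336000 − €266000) = €108000 − €14000 = €94000
  Base: €336000 − €94000 = €242000
  €242000 × 20% = €48400

Regular income tax:
  €19000 × 9% = €1710
  €208000 × 22% = €45760
  €51300 × 26% = €13338
  → €60808

€60808 > €48400, so the regular income tax governs.

€60808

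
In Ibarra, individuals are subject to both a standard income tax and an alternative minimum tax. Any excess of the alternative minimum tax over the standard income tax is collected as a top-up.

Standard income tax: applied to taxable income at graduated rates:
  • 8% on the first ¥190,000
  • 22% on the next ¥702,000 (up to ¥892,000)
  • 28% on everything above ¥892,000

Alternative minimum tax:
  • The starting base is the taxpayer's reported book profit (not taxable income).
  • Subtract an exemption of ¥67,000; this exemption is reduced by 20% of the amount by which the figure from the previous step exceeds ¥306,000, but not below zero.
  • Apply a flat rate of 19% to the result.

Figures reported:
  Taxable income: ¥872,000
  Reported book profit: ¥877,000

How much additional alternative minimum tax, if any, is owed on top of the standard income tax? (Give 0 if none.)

Standard income tax:
  ¥190,000 × 8% = ¥15,200
  ¥682,000 × 22% = ¥150,040
  → ¥165,240

Alternative minimum tax:
  Base (reported book profit): ¥877,000
  Exemption: 20% × (¥877,000 − ¥306,000) = ¥114,200 ≥ ¥67,000, so the exemption is fully phased out
  Base: ¥877,000 − ¥0 = ¥877,000
  ¥877,000 × 19% = ¥166,630

Excess of alternative minimum tax over standard income tax: ¥166,630 − ¥165,240 = ¥1,390.

¥1,390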